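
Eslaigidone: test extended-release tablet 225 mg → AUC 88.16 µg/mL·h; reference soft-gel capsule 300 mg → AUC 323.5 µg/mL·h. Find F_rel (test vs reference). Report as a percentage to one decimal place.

F_rel = 36.3%

F_rel = (AUC_test/D_test) / (AUC_ref/D_ref)
      = (88.16/225) / (323.5/300)
      = 0.391822 / 1.07833 = 0.3634 = 36.34%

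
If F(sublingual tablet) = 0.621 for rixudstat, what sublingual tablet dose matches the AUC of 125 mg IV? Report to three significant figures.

D_sublingual = 201 mg

For equal systemic exposure: F × D_ev = D_iv
D_ev = D_iv / F = 125 / 0.621 = 201.288 mg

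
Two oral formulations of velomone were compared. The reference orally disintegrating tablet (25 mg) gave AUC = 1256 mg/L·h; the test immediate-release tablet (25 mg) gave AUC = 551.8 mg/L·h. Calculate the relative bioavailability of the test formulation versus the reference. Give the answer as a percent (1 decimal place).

F_rel = (AUC_test/D_test) / (AUC_ref/D_ref)
      = (551.8/25) / (1256/25)
      = 22.072 / 50.24 = 0.4393 = 43.93%

F_rel = 43.9%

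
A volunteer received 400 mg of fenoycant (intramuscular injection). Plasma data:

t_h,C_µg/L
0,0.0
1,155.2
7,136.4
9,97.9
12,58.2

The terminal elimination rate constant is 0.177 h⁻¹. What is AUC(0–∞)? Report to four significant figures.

AUC = 1750 µg/L·h

Trapezoidal AUC_0→12:
  [0→1]: (0.0+155.2)/2 × 1 = 77.6
  [1→7]: (155.2+136.4)/2 × 6 = 874.8
  [7→9]: (136.4+97.9)/2 × 2 = 234.3
  [9→12]: (97.9+58.2)/2 × 3 = 234.15
  Sum = 1420.85 µg/L·h
Extrapolated tail: C_last / k_e = 58.2 / 0.177 = 328.814
AUC_0→∞ = 1420.85 + 328.814 = 1749.664 µg/L·h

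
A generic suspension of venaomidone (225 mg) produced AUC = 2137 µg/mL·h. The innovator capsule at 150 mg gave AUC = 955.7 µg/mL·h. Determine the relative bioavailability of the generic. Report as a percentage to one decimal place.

F_rel = (AUC_test/D_test) / (AUC_ref/D_ref)
      = (2137/225) / (955.7/150)
      = 9.49778 / 6.37133 = 1.4907 = 149.07%

F_rel = 149.1%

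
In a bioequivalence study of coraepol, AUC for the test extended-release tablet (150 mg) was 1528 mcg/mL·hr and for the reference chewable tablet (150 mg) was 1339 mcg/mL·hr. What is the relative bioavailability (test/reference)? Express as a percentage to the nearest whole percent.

F_rel = (AUC_test/D_test) / (AUC_ref/D_ref)
      = (1528/150) / (1339/150)
      = 10.1867 / 8.92667 = 1.1412 = 114.12%

F_rel = 114%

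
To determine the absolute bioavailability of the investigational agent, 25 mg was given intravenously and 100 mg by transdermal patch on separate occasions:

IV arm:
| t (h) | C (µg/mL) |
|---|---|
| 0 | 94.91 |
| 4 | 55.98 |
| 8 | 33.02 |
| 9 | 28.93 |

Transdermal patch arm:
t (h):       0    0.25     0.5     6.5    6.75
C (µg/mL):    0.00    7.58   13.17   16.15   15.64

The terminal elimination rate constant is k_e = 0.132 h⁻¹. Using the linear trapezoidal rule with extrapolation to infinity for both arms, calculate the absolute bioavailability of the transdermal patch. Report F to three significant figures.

F = 0.0733

Trapezoidal AUC_0→9 (IV):
  [0→4]: (94.91+55.98)/2 × 4 = 301.78
  [4→8]: (55.98+33.02)/2 × 4 = 178.0
  [8→9]: (33.02+28.93)/2 × 1 = 30.975
  Sum = 510.755 µg/mL·h
IV tail: 28.93/0.132 = 219.167; AUC_iv,0→∞ = 510.755 + 219.167 = 729.922 µg/mL·h
Trapezoidal AUC_0→6.75 (transdermal patch):
  [0→0.25]: (0.00+7.58)/2 × 0.25 = 0.9475
  [0.25→0.5]: (7.58+13.17)/2 × 0.25 = 2.59375
  [0.5→6.5]: (13.17+16.15)/2 × 6 = 87.96
  [6.5→6.75]: (16.15+15.64)/2 × 0.25 = 3.97375
  Sum = 95.475 µg/mL·h
transdermal patch tail: 15.64/0.132 = 118.485; AUC_ev,0→∞ = 95.475 + 118.485 = 213.96 µg/mL·h
F = (AUC_ev/D_ev)/(AUC_iv/D_iv) = (213.96/100)/(729.922/25) = 2.1396/29.19688 = 0.0733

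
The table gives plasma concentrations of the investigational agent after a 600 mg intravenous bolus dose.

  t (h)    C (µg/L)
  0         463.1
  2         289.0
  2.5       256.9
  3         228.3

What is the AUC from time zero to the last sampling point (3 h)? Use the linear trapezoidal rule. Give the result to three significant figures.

AUC = 1010 µg/L·h

Trapezoidal AUC_0→3:
  [0→2]: (463.1+289.0)/2 × 2 = 752.1
  [2→2.5]: (289.0+256.9)/2 × 0.5 = 136.475
  [2.5→3]: (256.9+228.3)/2 × 0.5 = 121.3
  Sum = 1009.875 µg/L·h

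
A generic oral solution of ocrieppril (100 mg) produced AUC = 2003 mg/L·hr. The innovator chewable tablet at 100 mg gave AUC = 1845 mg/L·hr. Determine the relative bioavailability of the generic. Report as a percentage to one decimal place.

F_rel = 108.6%

F_rel = (AUC_test/D_test) / (AUC_ref/D_ref)
      = (2003/100) / (1845/100)
      = 20.03 / 18.45 = 1.0856 = 108.56%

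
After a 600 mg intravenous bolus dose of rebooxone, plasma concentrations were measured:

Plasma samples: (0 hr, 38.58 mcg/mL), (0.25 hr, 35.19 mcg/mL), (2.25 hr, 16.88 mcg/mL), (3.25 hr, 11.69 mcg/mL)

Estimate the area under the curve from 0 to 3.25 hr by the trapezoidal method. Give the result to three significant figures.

Trapezoidal AUC_0→3.25:
  [0→0.25]: (38.58+35.19)/2 × 0.25 = 9.22125
  [0.25→2.25]: (35.19+16.88)/2 × 2 = 52.07
  [2.25→3.25]: (16.88+11.69)/2 × 1 = 14.285
  Sum = 75.57625 mcg/mL·hr

AUC = 75.6 mcg/mL·hr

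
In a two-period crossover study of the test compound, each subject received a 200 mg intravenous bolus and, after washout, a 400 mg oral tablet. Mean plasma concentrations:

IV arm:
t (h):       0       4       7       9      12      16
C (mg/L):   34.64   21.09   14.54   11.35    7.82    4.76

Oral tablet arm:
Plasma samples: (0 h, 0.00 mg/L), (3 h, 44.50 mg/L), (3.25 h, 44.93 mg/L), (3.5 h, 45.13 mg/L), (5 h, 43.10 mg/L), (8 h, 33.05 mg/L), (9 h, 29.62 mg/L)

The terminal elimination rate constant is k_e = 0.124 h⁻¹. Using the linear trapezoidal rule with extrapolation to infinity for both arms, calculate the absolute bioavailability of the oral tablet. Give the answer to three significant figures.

F = 0.953

Trapezoidal AUC_0→16 (IV):
  [0→4]: (34.64+21.09)/2 × 4 = 111.46
  [4→7]: (21.09+14.54)/2 × 3 = 53.445
  [7→9]: (14.54+11.35)/2 × 2 = 25.89
  [9→12]: (11.35+7.82)/2 × 3 = 28.755
  [12→16]: (7.82+4.76)/2 × 4 = 25.16
  Sum = 244.71 mg/L·h
IV tail: 4.76/0.124 = 38.387; AUC_iv,0→∞ = 244.71 + 38.387 = 283.097 mg/L·h
Trapezoidal AUC_0→9 (oral tablet):
  [0→3]: (0.00+44.50)/2 × 3 = 66.75
  [3→3.25]: (44.50+44.93)/2 × 0.25 = 11.17875
  [3.25→3.5]: (44.93+45.13)/2 × 0.25 = 11.2575
  [3.5→5]: (45.13+43.10)/2 × 1.5 = 66.1725
  [5→8]: (43.10+33.05)/2 × 3 = 114.225
  [8→9]: (33.05+29.62)/2 × 1 = 31.335
  Sum = 300.91875 mg/L·h
oral tablet tail: 29.62/0.124 = 238.871; AUC_ev,0→∞ = 300.91875 + 238.871 = 539.78975 mg/L·h
F = (AUC_ev/D_ev)/(AUC_iv/D_iv) = (539.78975/400)/(283.097/200) = 1.34947/1.415485 = 0.9534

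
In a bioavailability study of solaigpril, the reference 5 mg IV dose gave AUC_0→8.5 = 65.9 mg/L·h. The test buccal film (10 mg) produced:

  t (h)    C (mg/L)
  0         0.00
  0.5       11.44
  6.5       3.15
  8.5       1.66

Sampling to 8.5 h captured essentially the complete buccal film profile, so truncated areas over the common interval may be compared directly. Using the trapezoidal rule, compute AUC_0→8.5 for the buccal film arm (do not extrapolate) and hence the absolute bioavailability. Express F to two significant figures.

Trapezoidal AUC_0→8.5 (buccal film):
  [0→0.5]: (0.00+11.44)/2 × 0.5 = 2.86
  [0.5→6.5]: (11.44+3.15)/2 × 6 = 43.77
  [6.5→8.5]: (3.15+1.66)/2 × 2 = 4.81
  Sum = 51.44 mg/L·h
F = (AUC_ev/D_ev)/(AUC_iv/D_iv) = (51.44/10)/(65.9/5) = 5.144/13.18 = 0.3903

F = 0.39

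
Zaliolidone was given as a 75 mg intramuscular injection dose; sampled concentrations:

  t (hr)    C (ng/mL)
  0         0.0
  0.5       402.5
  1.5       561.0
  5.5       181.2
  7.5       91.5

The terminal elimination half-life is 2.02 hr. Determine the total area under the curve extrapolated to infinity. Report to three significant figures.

AUC = 2610 ng/mL·hr

Trapezoidal AUC_0→7.5:
  [0→0.5]: (0.0+402.5)/2 × 0.5 = 100.625
  [0.5→1.5]: (402.5+561.0)/2 × 1 = 481.75
  [1.5→5.5]: (561.0+181.2)/2 × 4 = 1484.4
  [5.5→7.5]: (181.2+91.5)/2 × 2 = 272.7
  Sum = 2339.475 ng/mL·hr
k_e = ln2 / t½ = 0.693147 / 2.02 = 0.3431 hr^-1
Extrapolated tail: C_last / k_e = 91.5 / 0.3431 = 266.686
AUC_0→∞ = 2339.475 + 266.686 = 2606.161 ng/mL·hr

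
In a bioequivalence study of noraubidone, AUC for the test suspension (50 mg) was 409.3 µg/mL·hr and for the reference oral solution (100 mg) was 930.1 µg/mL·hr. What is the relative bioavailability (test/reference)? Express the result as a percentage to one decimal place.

F_rel = 88.0%

F_rel = (AUC_test/D_test) / (AUC_ref/D_ref)
      = (409.3/50) / (930.1/100)
      = 8.186 / 9.301 = 0.8801 = 88.01%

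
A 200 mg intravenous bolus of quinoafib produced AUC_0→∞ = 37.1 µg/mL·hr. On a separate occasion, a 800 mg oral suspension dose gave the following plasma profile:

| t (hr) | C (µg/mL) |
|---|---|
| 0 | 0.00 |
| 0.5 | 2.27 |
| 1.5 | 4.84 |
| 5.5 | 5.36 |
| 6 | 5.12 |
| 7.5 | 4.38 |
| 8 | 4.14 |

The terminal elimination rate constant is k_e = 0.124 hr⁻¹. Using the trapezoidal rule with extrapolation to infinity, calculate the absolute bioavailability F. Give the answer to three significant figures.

Trapezoidal AUC_0→8 (oral suspension):
  [0→0.5]: (0.00+2.27)/2 × 0.5 = 0.5675
  [0.5→1.5]: (2.27+4.84)/2 × 1 = 3.555
  [1.5→5.5]: (4.84+5.36)/2 × 4 = 20.4
  [5.5→6]: (5.36+5.12)/2 × 0.5 = 2.62
  [6→7.5]: (5.12+4.38)/2 × 1.5 = 7.125
  [7.5→8]: (4.38+4.14)/2 × 0.5 = 2.13
  Sum = 36.3975 µg/mL·hr
Tail: C_last/k_e = 4.14/0.124 = 33.387
AUC_0→∞ (oral suspension) = 36.3975 + 33.387 = 69.7845 µg/mL·hr
F = (AUC_ev/D_ev)/(AUC_iv/D_iv) = (69.7845/800)/(37.1/200) = 0.087230625/0.1855 = 0.4702

F = 0.470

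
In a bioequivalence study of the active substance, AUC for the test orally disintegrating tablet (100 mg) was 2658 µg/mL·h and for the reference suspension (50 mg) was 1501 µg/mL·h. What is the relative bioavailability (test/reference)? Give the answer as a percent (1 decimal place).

F_rel = (AUC_test/D_test) / (AUC_ref/D_ref)
      = (2658/100) / (1501/50)
      = 26.58 / 30.02 = 0.8854 = 88.54%

F_rel = 88.5%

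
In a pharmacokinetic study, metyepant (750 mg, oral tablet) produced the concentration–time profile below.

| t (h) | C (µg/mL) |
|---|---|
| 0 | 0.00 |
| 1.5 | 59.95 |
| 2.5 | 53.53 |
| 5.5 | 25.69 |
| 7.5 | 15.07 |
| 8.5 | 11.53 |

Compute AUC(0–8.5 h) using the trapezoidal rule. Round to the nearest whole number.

AUC = 275 µg/mL·h

Trapezoidal AUC_0→8.5:
  [0→1.5]: (0.00+59.95)/2 × 1.5 = 44.9625
  [1.5→2.5]: (59.95+53.53)/2 × 1 = 56.74
  [2.5→5.5]: (53.53+25.69)/2 × 3 = 118.83
  [5.5→7.5]: (25.69+15.07)/2 × 2 = 40.76
  [7.5→8.5]: (15.07+11.53)/2 × 1 = 13.3
  Sum = 274.5925 µg/mL·h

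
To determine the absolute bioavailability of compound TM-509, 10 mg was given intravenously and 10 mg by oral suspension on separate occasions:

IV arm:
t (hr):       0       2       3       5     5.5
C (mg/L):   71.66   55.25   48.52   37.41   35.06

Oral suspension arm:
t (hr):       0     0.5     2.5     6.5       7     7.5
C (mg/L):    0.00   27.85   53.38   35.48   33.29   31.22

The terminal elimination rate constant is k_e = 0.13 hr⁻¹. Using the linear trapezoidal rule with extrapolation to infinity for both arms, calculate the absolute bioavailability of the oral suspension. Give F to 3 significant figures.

F = 0.976

Trapezoidal AUC_0→5.5 (IV):
  [0→2]: (71.66+55.25)/2 × 2 = 126.91
  [2→3]: (55.25+48.52)/2 × 1 = 51.885
  [3→5]: (48.52+37.41)/2 × 2 = 85.93
  [5→5.5]: (37.41+35.06)/2 × 0.5 = 18.1175
  Sum = 282.8425 mg/L·hr
IV tail: 35.06/0.13 = 269.692; AUC_iv,0→∞ = 282.8425 + 269.692 = 552.5345 mg/L·hr
Trapezoidal AUC_0→7.5 (oral suspension):
  [0→0.5]: (0.00+27.85)/2 × 0.5 = 6.9625
  [0.5→2.5]: (27.85+53.38)/2 × 2 = 81.23
  [2.5→6.5]: (53.38+35.48)/2 × 4 = 177.72
  [6.5→7]: (35.48+33.29)/2 × 0.5 = 17.1925
  [7→7.5]: (33.29+31.22)/2 × 0.5 = 16.1275
  Sum = 299.2325 mg/L·hr
oral suspension tail: 31.22/0.13 = 240.154; AUC_ev,0→∞ = 299.2325 + 240.154 = 539.3865 mg/L·hr
F = (AUC_ev/D_ev)/(AUC_iv/D_iv) = (539.3865/10)/(552.5345/10) = 53.93865/55.25345 = 0.9762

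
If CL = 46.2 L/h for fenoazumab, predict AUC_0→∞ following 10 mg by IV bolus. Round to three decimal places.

AUC_0→∞ = Dose_iv / CL
        = 10 / 46.2 = 0.21645 mg/L·h

AUC = 0.216 mg/L·h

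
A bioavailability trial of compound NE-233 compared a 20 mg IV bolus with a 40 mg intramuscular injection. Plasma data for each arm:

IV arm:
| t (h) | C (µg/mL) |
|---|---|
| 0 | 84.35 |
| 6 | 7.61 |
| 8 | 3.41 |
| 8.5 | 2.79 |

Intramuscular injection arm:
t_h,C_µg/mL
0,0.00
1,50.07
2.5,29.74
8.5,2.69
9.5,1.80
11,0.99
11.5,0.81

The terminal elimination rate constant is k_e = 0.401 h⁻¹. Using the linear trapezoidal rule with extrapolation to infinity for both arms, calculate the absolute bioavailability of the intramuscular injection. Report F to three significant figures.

Trapezoidal AUC_0→8.5 (IV):
  [0→6]: (84.35+7.61)/2 × 6 = 275.88
  [6→8]: (7.61+3.41)/2 × 2 = 11.02
  [8→8.5]: (3.41+2.79)/2 × 0.5 = 1.55
  Sum = 288.45 µg/mL·h
IV tail: 2.79/0.401 = 6.958; AUC_iv,0→∞ = 288.45 + 6.958 = 295.408 µg/mL·h
Trapezoidal AUC_0→11.5 (intramuscular injection):
  [0→1]: (0.00+50.07)/2 × 1 = 25.035
  [1→2.5]: (50.07+29.74)/2 × 1.5 = 59.8575
  [2.5→8.5]: (29.74+2.69)/2 × 6 = 97.29
  [8.5→9.5]: (2.69+1.80)/2 × 1 = 2.245
  [9.5→11]: (1.80+0.99)/2 × 1.5 = 2.0925
  [11→11.5]: (0.99+0.81)/2 × 0.5 = 0.45
  Sum = 186.97 µg/mL·h
intramuscular injection tail: 0.81/0.401 = 2.020; AUC_ev,0→∞ = 186.97 + 2.020 = 188.99 µg/mL·h
F = (AUC_ev/D_ev)/(AUC_iv/D_iv) = (188.99/40)/(295.408/20) = 4.72475/14.7704 = 0.3199

F = 0.320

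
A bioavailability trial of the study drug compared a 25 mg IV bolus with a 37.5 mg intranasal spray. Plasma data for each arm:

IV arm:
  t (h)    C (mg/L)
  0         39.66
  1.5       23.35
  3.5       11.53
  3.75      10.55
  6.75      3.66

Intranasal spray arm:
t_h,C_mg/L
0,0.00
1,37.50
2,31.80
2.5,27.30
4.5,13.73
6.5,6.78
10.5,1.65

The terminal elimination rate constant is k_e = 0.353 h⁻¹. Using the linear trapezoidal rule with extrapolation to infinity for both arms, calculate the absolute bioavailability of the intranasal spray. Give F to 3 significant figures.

Trapezoidal AUC_0→6.75 (IV):
  [0→1.5]: (39.66+23.35)/2 × 1.5 = 47.2575
  [1.5→3.5]: (23.35+11.53)/2 × 2 = 34.88
  [3.5→3.75]: (11.53+10.55)/2 × 0.25 = 2.76
  [3.75→6.75]: (10.55+3.66)/2 × 3 = 21.315
  Sum = 106.2125 mg/L·h
IV tail: 3.66/0.353 = 10.368; AUC_iv,0→∞ = 106.2125 + 10.368 = 116.5805 mg/L·h
Trapezoidal AUC_0→10.5 (intranasal spray):
  [0→1]: (0.00+37.50)/2 × 1 = 18.75
  [1→2]: (37.50+31.80)/2 × 1 = 34.65
  [2→2.5]: (31.80+27.30)/2 × 0.5 = 14.775
  [2.5→4.5]: (27.30+13.73)/2 × 2 = 41.03
  [4.5→6.5]: (13.73+6.78)/2 × 2 = 20.51
  [6.5→10.5]: (6.78+1.65)/2 × 4 = 16.86
  Sum = 146.575 mg/L·h
intranasal spray tail: 1.65/0.353 = 4.674; AUC_ev,0→∞ = 146.575 + 4.674 = 151.249 mg/L·h
F = (AUC_ev/D_ev)/(AUC_iv/D_iv) = (151.249/37.5)/(116.5805/25) = 4.03331/4.66322 = 0.8649

F = 0.865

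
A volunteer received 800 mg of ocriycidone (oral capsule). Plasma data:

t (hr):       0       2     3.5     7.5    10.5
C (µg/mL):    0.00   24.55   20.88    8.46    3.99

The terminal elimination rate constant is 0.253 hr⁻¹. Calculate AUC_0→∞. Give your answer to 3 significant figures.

AUC = 152 µg/mL·hr

Trapezoidal AUC_0→10.5:
  [0→2]: (0.00+24.55)/2 × 2 = 24.55
  [2→3.5]: (24.55+20.88)/2 × 1.5 = 34.0725
  [3.5→7.5]: (20.88+8.46)/2 × 4 = 58.68
  [7.5→10.5]: (8.46+3.99)/2 × 3 = 18.675
  Sum = 135.9775 µg/mL·hr
Extrapolated tail: C_last / k_e = 3.99 / 0.253 = 15.771
AUC_0→∞ = 135.9775 + 15.771 = 151.7485 µg/mL·hr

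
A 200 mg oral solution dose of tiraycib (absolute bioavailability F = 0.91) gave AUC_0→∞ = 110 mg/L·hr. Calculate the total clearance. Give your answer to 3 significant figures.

CL = F × Dose / AUC_0→∞
   = 0.91 × 200 / 110 = 1.65455 L/hr

CL = 1.65 L/hr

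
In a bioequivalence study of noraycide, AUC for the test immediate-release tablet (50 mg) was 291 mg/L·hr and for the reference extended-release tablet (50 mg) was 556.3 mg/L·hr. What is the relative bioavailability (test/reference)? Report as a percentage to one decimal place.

F_rel = (AUC_test/D_test) / (AUC_ref/D_ref)
      = (291/50) / (556.3/50)
      = 5.82 / 11.126 = 0.5231 = 52.31%

F_rel = 52.3%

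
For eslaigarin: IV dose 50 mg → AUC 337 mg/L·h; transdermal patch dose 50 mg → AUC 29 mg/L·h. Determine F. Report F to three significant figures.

F = 0.0861

F = (AUC_ev / D_ev) / (AUC_iv / D_iv)
  = (29/50) / (337/50)
  = 0.58 / 6.74 = 0.0861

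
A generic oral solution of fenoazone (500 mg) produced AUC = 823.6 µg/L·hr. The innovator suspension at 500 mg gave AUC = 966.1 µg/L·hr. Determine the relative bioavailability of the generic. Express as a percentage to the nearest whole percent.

F_rel = (AUC_test/D_test) / (AUC_ref/D_ref)
      = (823.6/500) / (966.1/500)
      = 1.6472 / 1.9322 = 0.8525 = 85.25%

F_rel = 85%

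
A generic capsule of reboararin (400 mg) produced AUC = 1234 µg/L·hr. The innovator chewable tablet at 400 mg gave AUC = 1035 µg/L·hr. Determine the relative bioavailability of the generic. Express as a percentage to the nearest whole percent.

F_rel = 119%

F_rel = (AUC_test/D_test) / (AUC_ref/D_ref)
      = (1234/400) / (1035/400)
      = 3.085 / 2.5875 = 1.1923 = 119.23%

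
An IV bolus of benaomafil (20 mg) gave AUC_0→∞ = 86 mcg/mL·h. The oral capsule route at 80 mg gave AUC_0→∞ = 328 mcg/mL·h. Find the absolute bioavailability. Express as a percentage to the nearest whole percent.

F = (AUC_ev / D_ev) / (AUC_iv / D_iv)
  = (328/80) / (86/20)
  = 4.1 / 4.3 = 0.9535
  = 95.35%

F = 95%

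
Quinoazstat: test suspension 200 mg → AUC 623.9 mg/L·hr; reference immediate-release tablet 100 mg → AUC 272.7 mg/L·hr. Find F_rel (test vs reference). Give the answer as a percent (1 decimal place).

F_rel = (AUC_test/D_test) / (AUC_ref/D_ref)
      = (623.9/200) / (272.7/100)
      = 3.1195 / 2.727 = 1.1439 = 114.39%

F_rel = 114.4%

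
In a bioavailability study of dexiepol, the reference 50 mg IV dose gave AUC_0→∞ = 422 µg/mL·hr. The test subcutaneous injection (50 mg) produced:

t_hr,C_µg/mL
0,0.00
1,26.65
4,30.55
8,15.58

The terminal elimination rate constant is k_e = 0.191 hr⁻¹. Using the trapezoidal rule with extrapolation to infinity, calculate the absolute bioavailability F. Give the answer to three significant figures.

F = 0.647

Trapezoidal AUC_0→8 (subcutaneous injection):
  [0→1]: (0.00+26.65)/2 × 1 = 13.325
  [1→4]: (26.65+30.55)/2 × 3 = 85.8
  [4→8]: (30.55+15.58)/2 × 4 = 92.26
  Sum = 191.385 µg/mL·hr
Tail: C_last/k_e = 15.58/0.191 = 81.571
AUC_0→∞ (subcutaneous injection) = 191.385 + 81.571 = 272.956 µg/mL·hr
F = (AUC_ev/D_ev)/(AUC_iv/D_iv) = (272.956/50)/(422/50) = 5.45912/8.44 = 0.6468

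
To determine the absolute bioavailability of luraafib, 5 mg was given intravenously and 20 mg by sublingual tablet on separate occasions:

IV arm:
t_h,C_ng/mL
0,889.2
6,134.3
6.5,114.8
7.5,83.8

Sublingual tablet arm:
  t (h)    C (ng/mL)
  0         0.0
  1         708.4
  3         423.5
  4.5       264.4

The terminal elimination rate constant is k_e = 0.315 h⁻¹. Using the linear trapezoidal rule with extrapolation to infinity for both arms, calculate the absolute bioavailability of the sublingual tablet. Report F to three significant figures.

F = 0.203

Trapezoidal AUC_0→7.5 (IV):
  [0→6]: (889.2+134.3)/2 × 6 = 3070.5
  [6→6.5]: (134.3+114.8)/2 × 0.5 = 62.275
  [6.5→7.5]: (114.8+83.8)/2 × 1 = 99.3
  Sum = 3232.075 ng/mL·h
IV tail: 83.8/0.315 = 266.032; AUC_iv,0→∞ = 3232.075 + 266.032 = 3498.107 ng/mL·h
Trapezoidal AUC_0→4.5 (sublingual tablet):
  [0→1]: (0.0+708.4)/2 × 1 = 354.2
  [1→3]: (708.4+423.5)/2 × 2 = 1131.9
  [3→4.5]: (423.5+264.4)/2 × 1.5 = 515.925
  Sum = 2002.025 ng/mL·h
sublingual tablet tail: 264.4/0.315 = 839.365; AUC_ev,0→∞ = 2002.025 + 839.365 = 2841.39 ng/mL·h
F = (AUC_ev/D_ev)/(AUC_iv/D_iv) = (2841.39/20)/(3498.107/5) = 142.0695/699.6214 = 0.2031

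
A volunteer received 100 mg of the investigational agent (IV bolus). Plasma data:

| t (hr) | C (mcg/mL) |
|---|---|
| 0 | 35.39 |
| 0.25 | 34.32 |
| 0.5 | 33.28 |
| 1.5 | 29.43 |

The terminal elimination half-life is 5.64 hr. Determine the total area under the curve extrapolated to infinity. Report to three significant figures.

AUC = 288 mcg/mL·hr

Trapezoidal AUC_0→1.5:
  [0→0.25]: (35.39+34.32)/2 × 0.25 = 8.71375
  [0.25→0.5]: (34.32+33.28)/2 × 0.25 = 8.45
  [0.5→1.5]: (33.28+29.43)/2 × 1 = 31.355
  Sum = 48.51875 mcg/mL·hr
k_e = ln2 / t½ = 0.693147 / 5.64 = 0.1229 hr^-1
Extrapolated tail: C_last / k_e = 29.43 / 0.1229 = 239.463
AUC_0→∞ = 48.51875 + 239.463 = 287.98175 mcg/mL·hr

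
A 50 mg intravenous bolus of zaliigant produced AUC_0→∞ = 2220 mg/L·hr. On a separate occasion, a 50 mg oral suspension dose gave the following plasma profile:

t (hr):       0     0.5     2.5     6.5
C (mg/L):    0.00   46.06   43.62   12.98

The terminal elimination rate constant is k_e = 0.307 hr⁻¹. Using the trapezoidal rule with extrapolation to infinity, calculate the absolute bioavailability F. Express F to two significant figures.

F = 0.12

Trapezoidal AUC_0→6.5 (oral suspension):
  [0→0.5]: (0.00+46.06)/2 × 0.5 = 11.515
  [0.5→2.5]: (46.06+43.62)/2 × 2 = 89.68
  [2.5→6.5]: (43.62+12.98)/2 × 4 = 113.2
  Sum = 214.395 mg/L·hr
Tail: C_last/k_e = 12.98/0.307 = 42.280
AUC_0→∞ (oral suspension) = 214.395 + 42.280 = 256.675 mg/L·hr
F = (AUC_ev/D_ev)/(AUC_iv/D_iv) = (256.675/50)/(2220/50) = 5.1335/44.4 = 0.1156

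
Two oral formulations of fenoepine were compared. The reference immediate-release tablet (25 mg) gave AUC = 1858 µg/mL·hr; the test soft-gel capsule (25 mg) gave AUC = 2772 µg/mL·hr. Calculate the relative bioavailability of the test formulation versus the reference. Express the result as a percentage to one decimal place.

F_rel = 149.2%

F_rel = (AUC_test/D_test) / (AUC_ref/D_ref)
      = (2772/25) / (1858/25)
      = 110.88 / 74.32 = 1.4919 = 149.19%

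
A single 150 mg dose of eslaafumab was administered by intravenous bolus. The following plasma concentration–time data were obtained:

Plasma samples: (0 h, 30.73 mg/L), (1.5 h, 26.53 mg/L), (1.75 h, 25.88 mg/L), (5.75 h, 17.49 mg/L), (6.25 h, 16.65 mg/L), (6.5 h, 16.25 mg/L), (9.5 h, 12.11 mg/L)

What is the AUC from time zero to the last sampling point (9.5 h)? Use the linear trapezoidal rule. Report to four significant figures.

Trapezoidal AUC_0→9.5:
  [0→1.5]: (30.73+26.53)/2 × 1.5 = 42.945
  [1.5→1.75]: (26.53+25.88)/2 × 0.25 = 6.55125
  [1.75→5.75]: (25.88+17.49)/2 × 4 = 86.74
  [5.75→6.25]: (17.49+16.65)/2 × 0.5 = 8.535
  [6.25→6.5]: (16.65+16.25)/2 × 0.25 = 4.1125
  [6.5→9.5]: (16.25+12.11)/2 × 3 = 42.54
  Sum = 191.42375 mg/L·h

AUC = 191.4 mg/L·h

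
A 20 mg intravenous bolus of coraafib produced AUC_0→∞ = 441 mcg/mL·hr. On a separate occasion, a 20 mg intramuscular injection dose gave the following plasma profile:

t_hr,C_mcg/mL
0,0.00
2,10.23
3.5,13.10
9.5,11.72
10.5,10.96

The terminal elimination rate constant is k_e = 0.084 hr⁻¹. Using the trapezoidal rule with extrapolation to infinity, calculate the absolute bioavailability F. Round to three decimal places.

Trapezoidal AUC_0→10.5 (intramuscular injection):
  [0→2]: (0.00+10.23)/2 × 2 = 10.23
  [2→3.5]: (10.23+13.10)/2 × 1.5 = 17.4975
  [3.5→9.5]: (13.10+11.72)/2 × 6 = 74.46
  [9.5→10.5]: (11.72+10.96)/2 × 1 = 11.34
  Sum = 113.5275 mcg/mL·hr
Tail: C_last/k_e = 10.96/0.084 = 130.476
AUC_0→∞ (intramuscular injection) = 113.5275 + 130.476 = 244.0035 mcg/mL·hr
F = (AUC_ev/D_ev)/(AUC_iv/D_iv) = (244.0035/20)/(441/20) = 12.200175/22.05 = 0.5533

F = 0.553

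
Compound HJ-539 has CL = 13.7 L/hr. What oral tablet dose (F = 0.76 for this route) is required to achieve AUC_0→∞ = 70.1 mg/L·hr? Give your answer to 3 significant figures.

Dose = 1260 mg

Dose = CL × AUC_0→∞ / F
     = 13.7 × 70.1 / 0.76 = 1263.64 mg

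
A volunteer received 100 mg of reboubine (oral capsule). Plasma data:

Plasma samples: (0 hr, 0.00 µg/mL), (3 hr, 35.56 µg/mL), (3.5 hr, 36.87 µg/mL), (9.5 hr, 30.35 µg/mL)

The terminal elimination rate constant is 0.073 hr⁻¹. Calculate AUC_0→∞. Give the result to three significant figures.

AUC = 689 µg/mL·hr

Trapezoidal AUC_0→9.5:
  [0→3]: (0.00+35.56)/2 × 3 = 53.34
  [3→3.5]: (35.56+36.87)/2 × 0.5 = 18.1075
  [3.5→9.5]: (36.87+30.35)/2 × 6 = 201.66
  Sum = 273.1075 µg/mL·hr
Extrapolated tail: C_last / k_e = 30.35 / 0.073 = 415.753
AUC_0→∞ = 273.1075 + 415.753 = 688.8605 µg/mL·hr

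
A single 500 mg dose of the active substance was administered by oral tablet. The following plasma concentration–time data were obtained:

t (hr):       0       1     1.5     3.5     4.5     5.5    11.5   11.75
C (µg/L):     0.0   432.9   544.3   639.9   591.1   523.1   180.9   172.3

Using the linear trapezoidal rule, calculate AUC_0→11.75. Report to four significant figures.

Trapezoidal AUC_0→11.75:
  [0→1]: (0.0+432.9)/2 × 1 = 216.45
  [1→1.5]: (432.9+544.3)/2 × 0.5 = 244.3
  [1.5→3.5]: (544.3+639.9)/2 × 2 = 1184.2
  [3.5→4.5]: (639.9+591.1)/2 × 1 = 615.5
  [4.5→5.5]: (591.1+523.1)/2 × 1 = 557.1
  [5.5→11.5]: (523.1+180.9)/2 × 6 = 2112.0
  [11.5→11.75]: (180.9+172.3)/2 × 0.25 = 44.15
  Sum = 4973.7 µg/L·hr

AUC = 4974 µg/L·hr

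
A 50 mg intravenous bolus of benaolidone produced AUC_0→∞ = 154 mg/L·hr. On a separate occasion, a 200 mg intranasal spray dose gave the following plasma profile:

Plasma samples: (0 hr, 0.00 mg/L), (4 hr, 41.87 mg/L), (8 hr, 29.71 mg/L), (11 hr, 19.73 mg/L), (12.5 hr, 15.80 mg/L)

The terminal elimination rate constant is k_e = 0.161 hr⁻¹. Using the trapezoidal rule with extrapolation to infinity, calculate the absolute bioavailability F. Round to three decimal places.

F = 0.691

Trapezoidal AUC_0→12.5 (intranasal spray):
  [0→4]: (0.00+41.87)/2 × 4 = 83.74
  [4→8]: (41.87+29.71)/2 × 4 = 143.16
  [8→11]: (29.71+19.73)/2 × 3 = 74.16
  [11→12.5]: (19.73+15.80)/2 × 1.5 = 26.6475
  Sum = 327.7075 mg/L·hr
Tail: C_last/k_e = 15.80/0.161 = 98.137
AUC_0→∞ (intranasal spray) = 327.7075 + 98.137 = 425.8445 mg/L·hr
F = (AUC_ev/D_ev)/(AUC_iv/D_iv) = (425.8445/200)/(154/50) = 2.1292225/3.08 = 0.6913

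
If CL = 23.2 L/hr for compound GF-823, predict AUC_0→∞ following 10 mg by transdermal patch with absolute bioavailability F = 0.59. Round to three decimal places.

AUC_0→∞ = F × Dose / CL
        = 0.59 × 10 / 23.2 = 0.25431 mg/L·hr

AUC = 0.254 mg/L·hr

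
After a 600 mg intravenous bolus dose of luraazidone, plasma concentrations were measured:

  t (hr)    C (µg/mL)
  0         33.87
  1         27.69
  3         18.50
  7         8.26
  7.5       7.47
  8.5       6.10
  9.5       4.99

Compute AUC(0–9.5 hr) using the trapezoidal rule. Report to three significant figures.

Trapezoidal AUC_0→9.5:
  [0→1]: (33.87+27.69)/2 × 1 = 30.78
  [1→3]: (27.69+18.50)/2 × 2 = 46.19
  [3→7]: (18.50+8.26)/2 × 4 = 53.52
  [7→7.5]: (8.26+7.47)/2 × 0.5 = 3.9325
  [7.5→8.5]: (7.47+6.10)/2 × 1 = 6.785
  [8.5→9.5]: (6.10+4.99)/2 × 1 = 5.545
  Sum = 146.7525 µg/mL·hr

AUC = 147 µg/mL·hr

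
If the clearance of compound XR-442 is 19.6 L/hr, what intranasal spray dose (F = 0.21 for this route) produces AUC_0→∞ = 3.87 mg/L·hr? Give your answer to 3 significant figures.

Dose = 361 mg

Dose = CL × AUC_0→∞ / F
     = 19.6 × 3.87 / 0.21 = 361.2 mg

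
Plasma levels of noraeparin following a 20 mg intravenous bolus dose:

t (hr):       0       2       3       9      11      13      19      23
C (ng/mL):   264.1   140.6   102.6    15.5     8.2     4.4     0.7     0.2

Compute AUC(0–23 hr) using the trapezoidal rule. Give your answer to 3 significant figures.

AUC = 934 ng/mL·hr

Trapezoidal AUC_0→23:
  [0→2]: (264.1+140.6)/2 × 2 = 404.7
  [2→3]: (140.6+102.6)/2 × 1 = 121.6
  [3→9]: (102.6+15.5)/2 × 6 = 354.3
  [9→11]: (15.5+8.2)/2 × 2 = 23.7
  [11→13]: (8.2+4.4)/2 × 2 = 12.6
  [13→19]: (4.4+0.7)/2 × 6 = 15.3
  [19→23]: (0.7+0.2)/2 × 4 = 1.8
  Sum = 934.0 ng/mL·hr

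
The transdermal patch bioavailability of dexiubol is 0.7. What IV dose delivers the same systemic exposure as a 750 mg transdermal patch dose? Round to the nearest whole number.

Systemic exposure from an extravascular dose = F × D_ev, so the equivalent IV dose is F × D_ev.
D_iv = F × D_ev = 0.7 × 750 = 525 mg

D_iv = 525 mg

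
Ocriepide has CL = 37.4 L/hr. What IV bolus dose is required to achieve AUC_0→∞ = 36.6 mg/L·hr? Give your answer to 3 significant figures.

Dose_iv = CL × AUC_0→∞
     = 37.4 × 36.6 = 1368.84 mg

Dose = 1370 mg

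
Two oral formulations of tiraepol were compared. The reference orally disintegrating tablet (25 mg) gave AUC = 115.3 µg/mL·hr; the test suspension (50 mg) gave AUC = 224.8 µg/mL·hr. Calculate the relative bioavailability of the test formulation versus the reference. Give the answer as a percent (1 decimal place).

F_rel = 97.5%

F_rel = (AUC_test/D_test) / (AUC_ref/D_ref)
      = (224.8/50) / (115.3/25)
      = 4.496 / 4.612 = 0.9748 = 97.48%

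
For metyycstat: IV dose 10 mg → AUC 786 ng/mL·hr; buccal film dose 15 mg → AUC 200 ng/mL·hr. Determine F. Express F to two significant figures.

F = (AUC_ev / D_ev) / (AUC_iv / D_iv)
  = (200/15) / (786/10)
  = 13.3333 / 78.6 = 0.1696

F = 0.17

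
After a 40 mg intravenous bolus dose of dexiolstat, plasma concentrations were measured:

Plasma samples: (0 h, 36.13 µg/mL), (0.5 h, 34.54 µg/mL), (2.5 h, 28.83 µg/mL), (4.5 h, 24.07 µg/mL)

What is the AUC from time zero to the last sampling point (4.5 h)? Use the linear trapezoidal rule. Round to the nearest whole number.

Trapezoidal AUC_0→4.5:
  [0→0.5]: (36.13+34.54)/2 × 0.5 = 17.6675
  [0.5→2.5]: (34.54+28.83)/2 × 2 = 63.37
  [2.5→4.5]: (28.83+24.07)/2 × 2 = 52.9
  Sum = 133.9375 µg/mL·h

AUC = 134 µg/mL·h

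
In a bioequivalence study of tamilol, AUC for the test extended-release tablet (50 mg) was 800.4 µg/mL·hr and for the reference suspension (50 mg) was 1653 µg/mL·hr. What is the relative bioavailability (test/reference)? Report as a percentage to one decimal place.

F_rel = (AUC_test/D_test) / (AUC_ref/D_ref)
      = (800.4/50) / (1653/50)
      = 16.008 / 33.06 = 0.4842 = 48.42%

F_rel = 48.4%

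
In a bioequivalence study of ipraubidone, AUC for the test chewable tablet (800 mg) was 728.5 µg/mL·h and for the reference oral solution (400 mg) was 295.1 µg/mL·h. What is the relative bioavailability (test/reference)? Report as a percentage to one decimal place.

F_rel = (AUC_test/D_test) / (AUC_ref/D_ref)
      = (728.5/800) / (295.1/400)
      = 0.910625 / 0.73775 = 1.2343 = 123.43%

F_rel = 123.4%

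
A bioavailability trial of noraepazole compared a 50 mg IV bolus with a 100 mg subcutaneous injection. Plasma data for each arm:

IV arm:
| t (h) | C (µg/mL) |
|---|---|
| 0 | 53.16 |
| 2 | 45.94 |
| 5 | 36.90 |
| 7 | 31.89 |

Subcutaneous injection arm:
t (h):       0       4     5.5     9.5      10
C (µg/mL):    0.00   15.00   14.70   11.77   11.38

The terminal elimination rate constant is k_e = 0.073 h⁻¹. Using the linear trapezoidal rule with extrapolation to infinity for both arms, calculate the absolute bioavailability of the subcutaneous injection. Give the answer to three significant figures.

F = 0.183

Trapezoidal AUC_0→7 (IV):
  [0→2]: (53.16+45.94)/2 × 2 = 99.1
  [2→5]: (45.94+36.90)/2 × 3 = 124.26
  [5→7]: (36.90+31.89)/2 × 2 = 68.79
  Sum = 292.15 µg/mL·h
IV tail: 31.89/0.073 = 436.849; AUC_iv,0→∞ = 292.15 + 436.849 = 728.999 µg/mL·h
Trapezoidal AUC_0→10 (subcutaneous injection):
  [0→4]: (0.00+15.00)/2 × 4 = 30.0
  [4→5.5]: (15.00+14.70)/2 × 1.5 = 22.275
  [5.5→9.5]: (14.70+11.77)/2 × 4 = 52.94
  [9.5→10]: (11.77+11.38)/2 × 0.5 = 5.7875
  Sum = 111.0025 µg/mL·h
subcutaneous injection tail: 11.38/0.073 = 155.890; AUC_ev,0→∞ = 111.0025 + 155.890 = 266.8925 µg/mL·h
F = (AUC_ev/D_ev)/(AUC_iv/D_iv) = (266.8925/100)/(728.999/50) = 2.668925/14.57998 = 0.1831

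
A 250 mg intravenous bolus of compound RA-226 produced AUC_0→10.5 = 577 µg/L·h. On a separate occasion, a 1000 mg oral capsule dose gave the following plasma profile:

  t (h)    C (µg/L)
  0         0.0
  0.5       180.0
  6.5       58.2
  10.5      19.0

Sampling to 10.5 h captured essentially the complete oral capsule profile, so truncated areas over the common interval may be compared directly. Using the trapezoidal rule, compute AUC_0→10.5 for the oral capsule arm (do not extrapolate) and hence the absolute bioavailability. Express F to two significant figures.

Trapezoidal AUC_0→10.5 (oral capsule):
  [0→0.5]: (0.0+180.0)/2 × 0.5 = 45.0
  [0.5→6.5]: (180.0+58.2)/2 × 6 = 714.6
  [6.5→10.5]: (58.2+19.0)/2 × 4 = 154.4
  Sum = 914.0 µg/L·h
F = (AUC_ev/D_ev)/(AUC_iv/D_iv) = (914.0/1000)/(577/250) = 0.914/2.308 = 0.3960

F = 0.40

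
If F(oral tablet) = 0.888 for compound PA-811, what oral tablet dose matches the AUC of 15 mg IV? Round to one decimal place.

For equal systemic exposure: F × D_ev = D_iv
D_ev = D_iv / F = 15 / 0.888 = 16.8919 mg

D_oral = 16.9 mg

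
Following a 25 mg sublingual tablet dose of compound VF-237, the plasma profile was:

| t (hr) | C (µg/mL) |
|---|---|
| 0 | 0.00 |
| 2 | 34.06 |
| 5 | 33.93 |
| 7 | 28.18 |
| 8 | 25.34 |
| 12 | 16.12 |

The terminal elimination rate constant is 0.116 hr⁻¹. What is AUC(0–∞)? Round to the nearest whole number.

Trapezoidal AUC_0→12:
  [0→2]: (0.00+34.06)/2 × 2 = 34.06
  [2→5]: (34.06+33.93)/2 × 3 = 101.985
  [5→7]: (33.93+28.18)/2 × 2 = 62.11
  [7→8]: (28.18+25.34)/2 × 1 = 26.76
  [8→12]: (25.34+16.12)/2 × 4 = 82.92
  Sum = 307.835 µg/mL·hr
Extrapolated tail: C_last / k_e = 16.12 / 0.116 = 138.966
AUC_0→∞ = 307.835 + 138.966 = 446.801 µg/mL·hr

AUC = 447 µg/mL·hr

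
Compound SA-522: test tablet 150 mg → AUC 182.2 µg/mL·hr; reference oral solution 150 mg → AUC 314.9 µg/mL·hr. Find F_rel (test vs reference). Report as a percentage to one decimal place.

F_rel = (AUC_test/D_test) / (AUC_ref/D_ref)
      = (182.2/150) / (314.9/150)
      = 1.21467 / 2.09933 = 0.5786 = 57.86%

F_rel = 57.9%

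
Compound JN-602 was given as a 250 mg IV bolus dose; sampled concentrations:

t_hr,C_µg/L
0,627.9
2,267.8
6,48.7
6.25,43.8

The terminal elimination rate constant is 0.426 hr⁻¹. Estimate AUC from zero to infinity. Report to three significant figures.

Trapezoidal AUC_0→6.25:
  [0→2]: (627.9+267.8)/2 × 2 = 895.7
  [2→6]: (267.8+48.7)/2 × 4 = 633.0
  [6→6.25]: (48.7+43.8)/2 × 0.25 = 11.5625
  Sum = 1540.2625 µg/L·hr
Extrapolated tail: C_last / k_e = 43.8 / 0.426 = 102.817
AUC_0→∞ = 1540.2625 + 102.817 = 1643.0795 µg/L·hr

AUC = 1640 µg/L·hr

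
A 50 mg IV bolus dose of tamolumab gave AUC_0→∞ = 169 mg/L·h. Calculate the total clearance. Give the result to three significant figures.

CL = Dose_iv / AUC_0→∞
   = 50 / 169 = 0.295858 L/h

CL = 0.296 L/h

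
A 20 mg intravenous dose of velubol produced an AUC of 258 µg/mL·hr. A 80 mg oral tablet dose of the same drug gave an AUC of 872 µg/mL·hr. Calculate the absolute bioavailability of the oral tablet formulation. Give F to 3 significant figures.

F = 0.845

F = (AUC_ev / D_ev) / (AUC_iv / D_iv)
  = (872/80) / (258/20)
  = 10.9 / 12.9 = 0.8450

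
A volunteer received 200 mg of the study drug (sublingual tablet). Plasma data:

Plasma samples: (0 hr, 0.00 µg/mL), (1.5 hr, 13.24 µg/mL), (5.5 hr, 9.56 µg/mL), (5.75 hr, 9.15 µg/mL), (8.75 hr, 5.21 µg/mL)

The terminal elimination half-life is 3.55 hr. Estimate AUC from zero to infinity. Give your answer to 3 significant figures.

Trapezoidal AUC_0→8.75:
  [0→1.5]: (0.00+13.24)/2 × 1.5 = 9.93
  [1.5→5.5]: (13.24+9.56)/2 × 4 = 45.6
  [5.5→5.75]: (9.56+9.15)/2 × 0.25 = 2.33875
  [5.75→8.75]: (9.15+5.21)/2 × 3 = 21.54
  Sum = 79.40875 µg/mL·hr
k_e = ln2 / t½ = 0.693147 / 3.55 = 0.1953 hr^-1
Extrapolated tail: C_last / k_e = 5.21 / 0.1953 = 26.677
AUC_0→∞ = 79.40875 + 26.677 = 106.08575 µg/mL·hr

AUC = 106 µg/mL·hr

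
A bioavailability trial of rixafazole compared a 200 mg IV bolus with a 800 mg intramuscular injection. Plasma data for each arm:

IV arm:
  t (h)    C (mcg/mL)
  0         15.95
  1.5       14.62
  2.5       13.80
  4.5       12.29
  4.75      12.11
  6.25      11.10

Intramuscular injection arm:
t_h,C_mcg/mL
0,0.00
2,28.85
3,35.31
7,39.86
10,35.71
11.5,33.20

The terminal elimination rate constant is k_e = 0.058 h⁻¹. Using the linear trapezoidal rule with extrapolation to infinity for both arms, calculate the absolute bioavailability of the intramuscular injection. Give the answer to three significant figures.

F = 0.862

Trapezoidal AUC_0→6.25 (IV):
  [0→1.5]: (15.95+14.62)/2 × 1.5 = 22.9275
  [1.5→2.5]: (14.62+13.80)/2 × 1 = 14.21
  [2.5→4.5]: (13.80+12.29)/2 × 2 = 26.09
  [4.5→4.75]: (12.29+12.11)/2 × 0.25 = 3.05
  [4.75→6.25]: (12.11+11.10)/2 × 1.5 = 17.4075
  Sum = 83.685 mcg/mL·h
IV tail: 11.10/0.058 = 191.379; AUC_iv,0→∞ = 83.685 + 191.379 = 275.064 mcg/mL·h
Trapezoidal AUC_0→11.5 (intramuscular injection):
  [0→2]: (0.00+28.85)/2 × 2 = 28.85
  [2→3]: (28.85+35.31)/2 × 1 = 32.08
  [3→7]: (35.31+39.86)/2 × 4 = 150.34
  [7→10]: (39.86+35.71)/2 × 3 = 113.355
  [10→11.5]: (35.71+33.20)/2 × 1.5 = 51.6825
  Sum = 376.3075 mcg/mL·h
intramuscular injection tail: 33.20/0.058 = 572.414; AUC_ev,0→∞ = 376.3075 + 572.414 = 948.7215 mcg/mL·h
F = (AUC_ev/D_ev)/(AUC_iv/D_iv) = (948.7215/800)/(275.064/200) = 1.1859/1.37532 = 0.8623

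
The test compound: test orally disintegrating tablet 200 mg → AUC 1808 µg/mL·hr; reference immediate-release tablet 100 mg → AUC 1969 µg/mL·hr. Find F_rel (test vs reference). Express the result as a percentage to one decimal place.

F_rel = 45.9%

F_rel = (AUC_test/D_test) / (AUC_ref/D_ref)
      = (1808/200) / (1969/100)
      = 9.04 / 19.69 = 0.4591 = 45.91%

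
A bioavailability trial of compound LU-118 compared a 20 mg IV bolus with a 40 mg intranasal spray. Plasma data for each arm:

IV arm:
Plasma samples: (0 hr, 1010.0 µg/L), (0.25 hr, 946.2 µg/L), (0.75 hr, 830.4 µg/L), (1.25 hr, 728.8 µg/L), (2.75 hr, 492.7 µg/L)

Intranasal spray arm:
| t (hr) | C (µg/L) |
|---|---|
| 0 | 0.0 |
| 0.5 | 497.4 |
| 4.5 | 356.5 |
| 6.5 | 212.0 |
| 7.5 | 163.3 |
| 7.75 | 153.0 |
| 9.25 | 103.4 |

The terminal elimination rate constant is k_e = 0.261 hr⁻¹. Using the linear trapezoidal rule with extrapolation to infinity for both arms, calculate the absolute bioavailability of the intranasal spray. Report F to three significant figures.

F = 0.414

Trapezoidal AUC_0→2.75 (IV):
  [0→0.25]: (1010.0+946.2)/2 × 0.25 = 244.525
  [0.25→0.75]: (946.2+830.4)/2 × 0.5 = 444.15
  [0.75→1.25]: (830.4+728.8)/2 × 0.5 = 389.8
  [1.25→2.75]: (728.8+492.7)/2 × 1.5 = 916.125
  Sum = 1994.6 µg/L·hr
IV tail: 492.7/0.261 = 1887.739; AUC_iv,0→∞ = 1994.6 + 1887.739 = 3882.339 µg/L·hr
Trapezoidal AUC_0→9.25 (intranasal spray):
  [0→0.5]: (0.0+497.4)/2 × 0.5 = 124.35
  [0.5→4.5]: (497.4+356.5)/2 × 4 = 1707.8
  [4.5→6.5]: (356.5+212.0)/2 × 2 = 568.5
  [6.5→7.5]: (212.0+163.3)/2 × 1 = 187.65
  [7.5→7.75]: (163.3+153.0)/2 × 0.25 = 39.5375
  [7.75→9.25]: (153.0+103.4)/2 × 1.5 = 192.3
  Sum = 2820.1375 µg/L·hr
intranasal spray tail: 103.4/0.261 = 396.169; AUC_ev,0→∞ = 2820.1375 + 396.169 = 3216.3065 µg/L·hr
F = (AUC_ev/D_ev)/(AUC_iv/D_iv) = (3216.3065/40)/(3882.339/20) = 80.4077/194.11695 = 0.4142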